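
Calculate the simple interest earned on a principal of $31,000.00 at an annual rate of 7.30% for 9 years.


Simple interest formula: I = P × r × t
I = $31,000.00 × 0.073 × 9
I = $20,367.00

I = P × r × t = $20,367.00


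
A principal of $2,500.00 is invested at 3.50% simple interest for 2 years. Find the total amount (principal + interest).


Total amount formula: A = P(1 + rt) = P + P·r·t
Interest: I = P × r × t = $2,500.00 × 0.035 × 2 = $175.00
A = P + I = $2,500.00 + $175.00 = $2,675.00

A = P + I = P(1 + rt) = $2,675.00


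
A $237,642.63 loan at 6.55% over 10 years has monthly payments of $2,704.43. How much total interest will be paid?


Total paid over the life of the loan = PMT × n.
Total paid = $2,704.43 × 120 = $324,531.60
Total interest = total paid − principal = $324,531.60 − $237,642.63 = $86,888.97

Total interest = (PMT × n) - PV = $86,888.97


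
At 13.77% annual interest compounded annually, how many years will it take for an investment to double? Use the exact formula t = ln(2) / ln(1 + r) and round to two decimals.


Doubling condition: (1 + r)^t = 2
Take ln of both sides: t × ln(1 + r) = ln(2)
t = ln(2) / ln(1 + r)
t = 0.693147 / 0.129009
t = 5.37

t = ln(2) / ln(1 + r) = 5.37 years


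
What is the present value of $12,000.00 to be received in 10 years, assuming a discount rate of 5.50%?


Present value formula: PV = FV / (1 + r)^t
PV = $12,000.00 / (1 + 0.055)^10
PV = $12,000.00 / 1.708144
PV = $7,025.17

PV = FV / (1 + r)^t = $7,025.17


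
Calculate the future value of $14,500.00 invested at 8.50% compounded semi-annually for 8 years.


Compound interest formula: A = P(1 + r/n)^(nt)
A = $14,500.00 × (1 + 0.085/2)^(2 × 8)
Growth factor: (1 + 0.085/2)^16 = 1.9463324
A = $14,500.00 × 1.9463324
A = $28,221.82

A = P(1 + r/n)^(nt) = $28,221.82


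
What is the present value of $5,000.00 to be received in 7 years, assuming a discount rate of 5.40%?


Present value formula: PV = FV / (1 + r)^t
PV = $5,000.00 / (1 + 0.054)^7
PV = $5,000.00 / 1.445055
PV = $3,460.08

PV = FV / (1 + r)^t = $3,460.08


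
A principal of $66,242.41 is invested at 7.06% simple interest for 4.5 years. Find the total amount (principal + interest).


Total amount formula: A = P(1 + rt) = P + P·r·t
Interest: I = P × r × t = $66,242.41 × 0.0706 × 4.5 = $21,045.21
A = P + I = $66,242.41 + $21,045.21 = $87,287.62

A = P + I = P(1 + rt) = $87,287.62


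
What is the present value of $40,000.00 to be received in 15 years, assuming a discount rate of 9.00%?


Present value formula: PV = FV / (1 + r)^t
PV = $40,000.00 / (1 + 0.09)^15
PV = $40,000.00 / 3.642482
PV = $10,981.52

PV = FV / (1 + r)^t = $10,981.52


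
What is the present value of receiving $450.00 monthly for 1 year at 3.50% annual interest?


Present value of an ordinary annuity: PV = PMT × (1 − (1 + r)^(−n)) / r
Monthly rate r = 0.035/12 ≈ 0.00291667, n = 12
PV = $450.00 × (1 − (1 + 0.035/12)^(−12)) / (0.035/12)
PV = $450.00 × 11.775563
PV = $5,299.00

PV = PMT × (1-(1+r)^(-n))/r = $5,299.00


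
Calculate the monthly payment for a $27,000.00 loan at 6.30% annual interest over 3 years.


Loan payment formula: PMT = PV × r / (1 − (1 + r)^(−n))
Monthly rate r = 0.063/12 = 0.00525, n = 36 months
Denominator: 1 − (1 + 0.063/12)^(−36) = 0.171804
PMT = $27,000.00 × (0.063/12) / 0.171804
PMT = $825.07 per month

PMT = PV × r / (1-(1+r)^(-n)) = $825.07/month


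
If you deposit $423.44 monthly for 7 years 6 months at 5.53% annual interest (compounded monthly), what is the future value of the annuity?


Future value of an ordinary annuity: FV = PMT × ((1 + r)^n − 1) / r
Monthly rate r = 0.0553/12 ≈ 0.00460833, n = 90
FV = $423.44 × ((1 + 0.0553/12)^90 − 1) / (0.0553/12)
FV = $423.44 × 111.222523
FV = $47,096.07

FV = PMT × ((1+r)^n - 1)/r = $47,096.07


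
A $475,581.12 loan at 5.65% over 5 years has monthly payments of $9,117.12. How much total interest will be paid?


Total paid over the life of the loan = PMT × n.
Total paid = $9,117.12 × 60 = $547,027.20
Total interest = total paid − principal = $547,027.20 − $475,581.12 = $71,446.08

Total interest = (PMT × n) - PV = $71,446.08


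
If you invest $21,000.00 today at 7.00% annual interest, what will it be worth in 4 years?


Future value formula: FV = PV × (1 + r)^t
FV = $21,000.00 × (1 + 0.07)^4
FV = $21,000.00 × 1.310796
FV = $27,526.72

FV = PV × (1 + r)^t = $27,526.72


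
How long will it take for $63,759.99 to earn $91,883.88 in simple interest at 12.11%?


Rearrange the simple interest formula for t:
I = P × r × t  ⇒  t = I / (P × r)
t = $91,883.88 / ($63,759.99 × 0.1211)
t = 11.9

t = I/(P×r) = 11.9 years


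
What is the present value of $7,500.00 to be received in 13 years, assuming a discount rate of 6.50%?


Present value formula: PV = FV / (1 + r)^t
PV = $7,500.00 / (1 + 0.065)^13
PV = $7,500.00 / 2.267487
PV = $3,307.63

PV = FV / (1 + r)^t = $3,307.63


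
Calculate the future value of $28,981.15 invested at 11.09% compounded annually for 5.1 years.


Compound interest formula: A = P(1 + r/n)^(nt)
A = $28,981.15 × (1 + 0.1109/1)^(1 × 5.1)
Growth factor: (1 + 0.1109/1)^5.1 = 1.7097883
A = $28,981.15 × 1.7097883
A = $49,551.63

A = P(1 + r/n)^(nt) = $49,551.63


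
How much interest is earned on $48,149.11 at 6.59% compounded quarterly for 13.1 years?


Compound interest earned = final amount − principal.
A = P(1 + r/n)^(nt) = $48,149.11 × (1 + 0.0659/4)^(4 × 13.1) = $113,358.85
Interest = A − P = $113,358.85 − $48,149.11 = $65,209.74

Interest = A - P = $65,209.74


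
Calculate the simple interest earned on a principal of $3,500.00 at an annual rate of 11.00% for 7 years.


Simple interest formula: I = P × r × t
I = $3,500.00 × 0.11 × 7
I = $2,695.00

I = P × r × t = $2,695.00


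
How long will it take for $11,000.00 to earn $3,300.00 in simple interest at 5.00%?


Rearrange the simple interest formula for t:
I = P × r × t  ⇒  t = I / (P × r)
t = $3,300.00 / ($11,000.00 × 0.05)
t = 6

t = I/(P×r) = 6 years


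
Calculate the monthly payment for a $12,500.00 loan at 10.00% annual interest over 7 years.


Loan payment formula: PMT = PV × r / (1 − (1 + r)^(−n))
Monthly rate r = 0.1/12 ≈ 0.00833333, n = 84 months
Denominator: 1 − (1 + 0.1/12)^(−84) = 0.501972
PMT = $12,500.00 × (0.1/12) / 0.501972
PMT = $207.51 per month

PMT = PV × r / (1-(1+r)^(-n)) = $207.51/month


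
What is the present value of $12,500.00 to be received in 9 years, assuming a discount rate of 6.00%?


Present value formula: PV = FV / (1 + r)^t
PV = $12,500.00 / (1 + 0.06)^9
PV = $12,500.00 / 1.689479
PV = $7,398.73

PV = FV / (1 + r)^t = $7,398.73


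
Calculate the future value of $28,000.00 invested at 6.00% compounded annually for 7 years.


Compound interest formula: A = P(1 + r/n)^(nt)
A = $28,000.00 × (1 + 0.06/1)^(1 × 7)
Growth factor: (1 + 0.06/1)^7 = 1.5036303
A = $28,000.00 × 1.5036303
A = $42,101.65

A = P(1 + r/n)^(nt) = $42,101.65


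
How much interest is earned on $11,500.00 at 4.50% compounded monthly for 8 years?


Compound interest earned = final amount − principal.
A = P(1 + r/n)^(nt) = $11,500.00 × (1 + 0.045/12)^(12 × 8) = $16,472.19
Interest = A − P = $16,472.19 − $11,500.00 = $4,972.19

Interest = A - P = $4,972.19


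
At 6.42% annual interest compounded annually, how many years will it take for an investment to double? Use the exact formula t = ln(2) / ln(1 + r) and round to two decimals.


Doubling condition: (1 + r)^t = 2
Take ln of both sides: t × ln(1 + r) = ln(2)
t = ln(2) / ln(1 + r)
t = 0.693147 / 0.062223
t = 11.14

t = ln(2) / ln(1 + r) = 11.14 years


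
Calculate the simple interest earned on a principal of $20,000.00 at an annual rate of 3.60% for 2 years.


Simple interest formula: I = P × r × t
I = $20,000.00 × 0.036 × 2
I = $1,440.00

I = P × r × t = $1,440.00


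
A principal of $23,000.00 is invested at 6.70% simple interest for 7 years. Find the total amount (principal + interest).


Total amount formula: A = P(1 + rt) = P + P·r·t
Interest: I = P × r × t = $23,000.00 × 0.067 × 7 = $10,787.00
A = P + I = $23,000.00 + $10,787.00 = $33,787.00

A = P + I = P(1 + rt) = $33,787.00


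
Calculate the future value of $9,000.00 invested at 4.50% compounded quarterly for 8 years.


Compound interest formula: A = P(1 + r/n)^(nt)
A = $9,000.00 × (1 + 0.045/4)^(4 × 8)
Growth factor: (1 + 0.045/4)^32 = 1.430451
A = $9,000.00 × 1.430451
A = $12,874.06

A = P(1 + r/n)^(nt) = $12,874.06


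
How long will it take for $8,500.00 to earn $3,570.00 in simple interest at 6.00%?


Rearrange the simple interest formula for t:
I = P × r × t  ⇒  t = I / (P × r)
t = $3,570.00 / ($8,500.00 × 0.06)
t = 7

t = I/(P×r) = 7 years


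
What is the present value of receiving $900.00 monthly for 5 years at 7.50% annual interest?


Present value of an ordinary annuity: PV = PMT × (1 − (1 + r)^(−n)) / r
Monthly rate r = 0.075/12 = 0.00625, n = 60
PV = $900.00 × (1 − (1 + 0.075/12)^(−60)) / (0.075/12)
PV = $900.00 × 49.905308
PV = $44,914.78

PV = PMT × (1-(1+r)^(-n))/r = $44,914.78


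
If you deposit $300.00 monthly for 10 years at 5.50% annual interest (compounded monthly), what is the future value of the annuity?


Future value of an ordinary annuity: FV = PMT × ((1 + r)^n − 1) / r
Monthly rate r = 0.055/12 ≈ 0.00458333, n = 120
FV = $300.00 × ((1 + 0.055/12)^120 − 1) / (0.055/12)
FV = $300.00 × 159.507582
FV = $47,852.27

FV = PMT × ((1+r)^n - 1)/r = $47,852.27


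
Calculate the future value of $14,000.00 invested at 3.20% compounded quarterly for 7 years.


Compound interest formula: A = P(1 + r/n)^(nt)
A = $14,000.00 × (1 + 0.032/4)^(4 × 7)
Growth factor: (1 + 0.032/4)^28 = 1.2499565
A = $14,000.00 × 1.2499565
A = $17,499.39

A = P(1 + r/n)^(nt) = $17,499.39


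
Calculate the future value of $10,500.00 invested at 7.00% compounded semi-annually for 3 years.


Compound interest formula: A = P(1 + r/n)^(nt)
A = $10,500.00 × (1 + 0.07/2)^(2 × 3)
Growth factor: (1 + 0.07/2)^6 = 1.229255
A = $10,500.00 × 1.229255
A = $12,907.18

A = P(1 + r/n)^(nt) = $12,907.18


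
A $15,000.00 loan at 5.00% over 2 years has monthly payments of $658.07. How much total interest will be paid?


Total paid over the life of the loan = PMT × n.
Total paid = $658.07 × 24 = $15,793.68
Total interest = total paid − principal = $15,793.68 − $15,000.00 = $793.68

Total interest = (PMT × n) - PV = $793.68


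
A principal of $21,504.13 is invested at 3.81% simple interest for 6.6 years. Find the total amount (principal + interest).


Total amount formula: A = P(1 + rt) = P + P·r·t
Interest: I = P × r × t = $21,504.13 × 0.0381 × 6.6 = $5,407.43
A = P + I = $21,504.13 + $5,407.43 = $26,911.56

A = P + I = P(1 + rt) = $26,911.56


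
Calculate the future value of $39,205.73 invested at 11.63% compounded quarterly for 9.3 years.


Compound interest formula: A = P(1 + r/n)^(nt)
A = $39,205.73 × (1 + 0.1163/4)^(4 × 9.3)
Growth factor: (1 + 0.1163/4)^37.2 = 2.90421946
A = $39,205.73 × 2.90421946
A = $113,862.04

A = P(1 + r/n)^(nt) = $113,862.04


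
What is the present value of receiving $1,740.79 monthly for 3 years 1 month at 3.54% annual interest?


Present value of an ordinary annuity: PV = PMT × (1 − (1 + r)^(−n)) / r
Monthly rate r = 0.0354/12 = 0.00295, n = 37
PV = $1,740.79 × (1 − (1 + 0.0354/12)^(−37)) / (0.0354/12)
PV = $1,740.79 × 35.003392
PV = $60,933.55

PV = PMT × (1-(1+r)^(-n))/r = $60,933.55


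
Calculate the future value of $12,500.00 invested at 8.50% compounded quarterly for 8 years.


Compound interest formula: A = P(1 + r/n)^(nt)
A = $12,500.00 × (1 + 0.085/4)^(4 × 8)
Growth factor: (1 + 0.085/4)^32 = 1.9598653
A = $12,500.00 × 1.9598653
A = $24,498.32

A = P(1 + r/n)^(nt) = $24,498.32


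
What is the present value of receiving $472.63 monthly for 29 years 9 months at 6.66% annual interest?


Present value of an ordinary annuity: PV = PMT × (1 − (1 + r)^(−n)) / r
Monthly rate r = 0.0666/12 = 0.00555, n = 357
PV = $472.63 × (1 − (1 + 0.0666/12)^(−357)) / (0.0666/12)
PV = $472.63 × 155.199935
PV = $73,352.15

PV = PMT × (1-(1+r)^(-n))/r = $73,352.15


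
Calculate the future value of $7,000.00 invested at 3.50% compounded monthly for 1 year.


Compound interest formula: A = P(1 + r/n)^(nt)
A = $7,000.00 × (1 + 0.035/12)^(12 × 1)
Growth factor: (1 + 0.035/12)^12 = 1.035567
A = $7,000.00 × 1.035567
A = $7,248.97

A = P(1 + r/n)^(nt) = $7,248.97


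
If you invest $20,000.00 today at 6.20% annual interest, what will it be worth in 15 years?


Future value formula: FV = PV × (1 + r)^t
FV = $20,000.00 × (1 + 0.062)^15
FV = $20,000.00 × 2.4652885
FV = $49,305.77

FV = PV × (1 + r)^t = $49,305.77


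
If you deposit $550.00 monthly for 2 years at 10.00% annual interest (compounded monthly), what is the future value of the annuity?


Future value of an ordinary annuity: FV = PMT × ((1 + r)^n − 1) / r
Monthly rate r = 0.1/12 ≈ 0.00833333, n = 24
FV = $550.00 × ((1 + 0.1/12)^24 − 1) / (0.1/12)
FV = $550.00 × 26.446915
FV = $14,545.80

FV = PMT × ((1+r)^n - 1)/r = $14,545.80


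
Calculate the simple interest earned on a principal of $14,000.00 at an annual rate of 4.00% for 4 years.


Simple interest formula: I = P × r × t
I = $14,000.00 × 0.04 × 4
I = $2,240.00

I = P × r × t = $2,240.00


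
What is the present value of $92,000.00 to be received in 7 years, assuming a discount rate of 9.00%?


Present value formula: PV = FV / (1 + r)^t
PV = $92,000.00 / (1 + 0.09)^7
PV = $92,000.00 / 1.828039
PV = $50,327.15

PV = FV / (1 + r)^t = $50,327.15


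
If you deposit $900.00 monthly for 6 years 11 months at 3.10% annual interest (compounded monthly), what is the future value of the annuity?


Future value of an ordinary annuity: FV = PMT × ((1 + r)^n − 1) / r
Monthly rate r = 0.031/12 ≈ 0.00258333, n = 83
FV = $900.00 × ((1 + 0.031/12)^83 − 1) / (0.031/12)
FV = $900.00 × 92.437280
FV = $83,193.55

FV = PMT × ((1+r)^n - 1)/r = $83,193.55


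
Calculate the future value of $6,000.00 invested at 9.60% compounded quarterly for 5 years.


Compound interest formula: A = P(1 + r/n)^(nt)
A = $6,000.00 × (1 + 0.096/4)^(4 × 5)
Growth factor: (1 + 0.096/4)^20 = 1.606938
A = $6,000.00 × 1.606938
A = $9,641.63

A = P(1 + r/n)^(nt) = $9,641.63


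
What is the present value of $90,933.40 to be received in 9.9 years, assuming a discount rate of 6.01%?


Present value formula: PV = FV / (1 + r)^t
PV = $90,933.40 / (1 + 0.0601)^9.9
PV = $90,933.40 / 1.7821065
PV = $51,025.79

PV = FV / (1 + r)^t = $51,025.79


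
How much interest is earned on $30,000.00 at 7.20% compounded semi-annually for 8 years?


Compound interest earned = final amount − principal.
A = P(1 + r/n)^(nt) = $30,000.00 × (1 + 0.072/2)^(2 × 8) = $52,829.60
Interest = A − P = $52,829.60 − $30,000.00 = $22,829.60

Interest = A - P = $22,829.60


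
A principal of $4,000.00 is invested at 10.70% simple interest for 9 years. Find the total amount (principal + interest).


Total amount formula: A = P(1 + rt) = P + P·r·t
Interest: I = P × r × t = $4,000.00 × 0.107 × 9 = $3,852.00
A = P + I = $4,000.00 + $3,852.00 = $7,852.00

A = P + I = P(1 + rt) = $7,852.00


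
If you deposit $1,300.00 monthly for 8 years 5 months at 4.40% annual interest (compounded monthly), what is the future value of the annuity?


Future value of an ordinary annuity: FV = PMT × ((1 + r)^n − 1) / r
Monthly rate r = 0.044/12 ≈ 0.00366667, n = 101
FV = $1,300.00 × ((1 + 0.044/12)^101 − 1) / (0.044/12)
FV = $1,300.00 × 121.973657
FV = $158,565.75

FV = PMT × ((1+r)^n - 1)/r = $158,565.75


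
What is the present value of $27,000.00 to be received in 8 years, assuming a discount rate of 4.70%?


Present value formula: PV = FV / (1 + r)^t
PV = $27,000.00 / (1 + 0.047)^8
PV = $27,000.00 / 1.444021
PV = $18,697.79

PV = FV / (1 + r)^t = $18,697.79


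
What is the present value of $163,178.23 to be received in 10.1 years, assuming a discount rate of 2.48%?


Present value formula: PV = FV / (1 + r)^t
PV = $163,178.23 / (1 + 0.0248)^10.1
PV = $163,178.23 / 1.2807226
PV = $127,411.06

PV = FV / (1 + r)^t = $127,411.06


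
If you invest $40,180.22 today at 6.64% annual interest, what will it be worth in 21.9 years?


Future value formula: FV = PV × (1 + r)^t
FV = $40,180.22 × (1 + 0.0664)^21.9
FV = $40,180.22 × 4.0874362
FV = $164,234.09

FV = PV × (1 + r)^t = $164,234.09


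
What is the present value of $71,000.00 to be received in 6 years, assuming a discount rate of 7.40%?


Present value formula: PV = FV / (1 + r)^t
PV = $71,000.00 / (1 + 0.074)^6
PV = $71,000.00 / 1.5347078
PV = $46,262.88

PV = FV / (1 + r)^t = $46,262.88


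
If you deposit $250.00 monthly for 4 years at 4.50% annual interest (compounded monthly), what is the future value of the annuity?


Future value of an ordinary annuity: FV = PMT × ((1 + r)^n − 1) / r
Monthly rate r = 0.045/12 = 0.00375, n = 48
FV = $250.00 × ((1 + 0.045/12)^48 − 1) / (0.045/12)
FV = $250.00 × 52.483834
FV = $13,120.96

FV = PMT × ((1+r)^n - 1)/r = $13,120.96


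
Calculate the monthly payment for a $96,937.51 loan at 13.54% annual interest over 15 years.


Loan payment formula: PMT = PV × r / (1 − (1 + r)^(−n))
Monthly rate r = 0.1354/12 ≈ 0.01128333, n = 180 months
Denominator: 1 − (1 + 0.1354/12)^(−180) = 0.867295
PMT = $96,937.51 × (0.1354/12) / 0.867295
PMT = $1,261.14 per month

PMT = PV × r / (1-(1+r)^(-n)) = $1,261.14/month


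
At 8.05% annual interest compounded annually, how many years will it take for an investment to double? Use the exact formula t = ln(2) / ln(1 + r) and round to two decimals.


Doubling condition: (1 + r)^t = 2
Take ln of both sides: t × ln(1 + r) = ln(2)
t = ln(2) / ln(1 + r)
t = 0.693147 / 0.077424
t = 8.95

t = ln(2) / ln(1 + r) = 8.95 years


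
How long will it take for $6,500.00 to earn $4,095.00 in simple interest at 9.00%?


Rearrange the simple interest formula for t:
I = P × r × t  ⇒  t = I / (P × r)
t = $4,095.00 / ($6,500.00 × 0.09)
t = 7

t = I/(P×r) = 7 years


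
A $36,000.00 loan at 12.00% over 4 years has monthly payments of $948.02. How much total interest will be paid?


Total paid over the life of the loan = PMT × n.
Total paid = $948.02 × 48 = $45,504.96
Total interest = total paid − principal = $45,504.96 − $36,000.00 = $9,504.96

Total interest = (PMT × n) - PV = $9,504.96


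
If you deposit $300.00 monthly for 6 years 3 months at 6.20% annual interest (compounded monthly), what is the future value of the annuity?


Future value of an ordinary annuity: FV = PMT × ((1 + r)^n − 1) / r
Monthly rate r = 0.062/12 ≈ 0.00516667, n = 75
FV = $300.00 × ((1 + 0.062/12)^75 − 1) / (0.062/12)
FV = $300.00 × 91.320759
FV = $27,396.23

FV = PMT × ((1+r)^n - 1)/r = $27,396.23


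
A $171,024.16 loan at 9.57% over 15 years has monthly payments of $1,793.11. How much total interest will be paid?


Total paid over the life of the loan = PMT × n.
Total paid = $1,793.11 × 180 = $322,759.80
Total interest = total paid − principal = $322,759.80 − $171,024.16 = $151,735.64

Total interest = (PMT × n) - PV = $151,735.64


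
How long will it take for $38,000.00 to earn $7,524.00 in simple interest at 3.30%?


Rearrange the simple interest formula for t:
I = P × r × t  ⇒  t = I / (P × r)
t = $7,524.00 / ($38,000.00 × 0.033)
t = 6

t = I/(P×r) = 6 years


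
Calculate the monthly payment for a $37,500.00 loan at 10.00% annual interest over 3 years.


Loan payment formula: PMT = PV × r / (1 − (1 + r)^(−n))
Monthly rate r = 0.1/12 ≈ 0.00833333, n = 36 months
Denominator: 1 − (1 + 0.1/12)^(−36) = 0.258260
PMT = $37,500.00 × (0.1/12) / 0.258260
PMT = $1,210.02 per month

PMT = PV × r / (1-(1+r)^(-n)) = $1,210.02/month


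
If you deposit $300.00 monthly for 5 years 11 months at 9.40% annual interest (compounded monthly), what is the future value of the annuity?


Future value of an ordinary annuity: FV = PMT × ((1 + r)^n − 1) / r
Monthly rate r = 0.094/12 ≈ 0.00783333, n = 71
FV = $300.00 × ((1 + 0.094/12)^71 − 1) / (0.094/12)
FV = $300.00 × 94.493530
FV = $28,348.06

FV = PMT × ((1+r)^n - 1)/r = $28,348.06


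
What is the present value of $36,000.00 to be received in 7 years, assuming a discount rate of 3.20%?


Present value formula: PV = FV / (1 + r)^t
PV = $36,000.00 / (1 + 0.032)^7
PV = $36,000.00 / 1.2466883
PV = $28,876.50

PV = FV / (1 + r)^t = $28,876.50


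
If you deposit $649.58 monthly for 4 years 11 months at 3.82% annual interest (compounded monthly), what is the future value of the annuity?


Future value of an ordinary annuity: FV = PMT × ((1 + r)^n − 1) / r
Monthly rate r = 0.0382/12 ≈ 0.00318333, n = 59
FV = $649.58 × ((1 + 0.0382/12)^59 − 1) / (0.0382/12)
FV = $649.58 × 64.791328
FV = $42,087.15

FV = PMT × ((1+r)^n - 1)/r = $42,087.15


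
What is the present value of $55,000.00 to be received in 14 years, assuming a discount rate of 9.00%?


Present value formula: PV = FV / (1 + r)^t
PV = $55,000.00 / (1 + 0.09)^14
PV = $55,000.00 / 3.341727
PV = $16,458.56

PV = FV / (1 + r)^t = $16,458.56


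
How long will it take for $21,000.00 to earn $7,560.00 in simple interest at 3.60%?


Rearrange the simple interest formula for t:
I = P × r × t  ⇒  t = I / (P × r)
t = $7,560.00 / ($21,000.00 × 0.036)
t = 10

t = I/(P×r) = 10 years


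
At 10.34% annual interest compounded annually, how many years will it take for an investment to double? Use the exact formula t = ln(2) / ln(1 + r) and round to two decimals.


Doubling condition: (1 + r)^t = 2
Take ln of both sides: t × ln(1 + r) = ln(2)
t = ln(2) / ln(1 + r)
t = 0.693147 / 0.098396
t = 7.04

t = ln(2) / ln(1 + r) = 7.04 years


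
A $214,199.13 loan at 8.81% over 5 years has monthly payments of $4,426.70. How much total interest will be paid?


Total paid over the life of the loan = PMT × n.
Total paid = $4,426.70 × 60 = $265,602.00
Total interest = total paid − principal = $265,602.00 − $214,199.13 = $51,402.87

Total interest = (PMT × n) - PV = $51,402.87


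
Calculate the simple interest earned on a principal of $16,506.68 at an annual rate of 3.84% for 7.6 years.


Simple interest formula: I = P × r × t
I = $16,506.68 × 0.0384 × 7.6
I = $4,817.31

I = P × r × t = $4,817.31


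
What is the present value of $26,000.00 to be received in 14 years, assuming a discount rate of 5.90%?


Present value formula: PV = FV / (1 + r)^t
PV = $26,000.00 / (1 + 0.059)^14
PV = $26,000.00 / 2.231225
PV = $11,652.79

PV = FV / (1 + r)^t = $11,652.79


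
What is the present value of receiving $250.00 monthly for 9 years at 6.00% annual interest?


Present value of an ordinary annuity: PV = PMT × (1 − (1 + r)^(−n)) / r
Monthly rate r = 0.06/12 = 0.005, n = 108
PV = $250.00 × (1 − (1 + 0.06/12)^(−108)) / (0.06/12)
PV = $250.00 × 83.293424
PV = $20,823.36

PV = PMT × (1-(1+r)^(-n))/r = $20,823.36


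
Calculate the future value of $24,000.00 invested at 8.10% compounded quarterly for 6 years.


Compound interest formula: A = P(1 + r/n)^(nt)
A = $24,000.00 × (1 + 0.081/4)^(4 × 6)
Growth factor: (1 + 0.081/4)^24 = 1.6179254
A = $24,000.00 × 1.6179254
A = $38,830.21

A = P(1 + r/n)^(nt) = $38,830.21


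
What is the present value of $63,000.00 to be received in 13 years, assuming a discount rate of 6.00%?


Present value formula: PV = FV / (1 + r)^t
PV = $63,000.00 / (1 + 0.06)^13
PV = $63,000.00 / 2.132928
PV = $29,536.86

PV = FV / (1 + r)^t = $29,536.86


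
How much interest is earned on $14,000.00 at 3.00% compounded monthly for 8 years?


Compound interest earned = final amount − principal.
A = P(1 + r/n)^(nt) = $14,000.00 × (1 + 0.03/12)^(12 × 8) = $17,792.16
Interest = A − P = $17,792.16 − $14,000.00 = $3,792.16

Interest = A - P = $3,792.16


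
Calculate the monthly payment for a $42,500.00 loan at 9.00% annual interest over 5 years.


Loan payment formula: PMT = PV × r / (1 − (1 + r)^(−n))
Monthly rate r = 0.09/12 = 0.0075, n = 60 months
Denominator: 1 − (1 + 0.09/12)^(−60) = 0.361300
PMT = $42,500.00 × (0.09/12) / 0.361300
PMT = $882.23 per month

PMT = PV × r / (1-(1+r)^(-n)) = $882.23/month


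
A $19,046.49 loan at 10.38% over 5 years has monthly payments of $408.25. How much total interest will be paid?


Total paid over the life of the loan = PMT × n.
Total paid = $408.25 × 60 = $24,495.00
Total interest = total paid − principal = $24,495.00 − $19,046.49 = $5,448.51

Total interest = (PMT × n) - PV = $5,448.51


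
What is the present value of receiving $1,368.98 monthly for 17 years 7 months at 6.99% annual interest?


Present value of an ordinary annuity: PV = PMT × (1 − (1 + r)^(−n)) / r
Monthly rate r = 0.0699/12 = 0.005825, n = 211
PV = $1,368.98 × (1 − (1 + 0.0699/12)^(−211)) / (0.0699/12)
PV = $1,368.98 × 121.268984
PV = $166,014.81

PV = PMT × (1-(1+r)^(-n))/r = $166,014.81


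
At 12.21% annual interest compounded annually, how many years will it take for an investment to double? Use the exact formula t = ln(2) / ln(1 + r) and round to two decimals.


Doubling condition: (1 + r)^t = 2
Take ln of both sides: t × ln(1 + r) = ln(2)
t = ln(2) / ln(1 + r)
t = 0.693147 / 0.115202
t = 6.02

t = ln(2) / ln(1 + r) = 6.02 years


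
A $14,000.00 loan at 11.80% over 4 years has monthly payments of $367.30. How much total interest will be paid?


Total paid over the life of the loan = PMT × n.
Total paid = $367.30 × 48 = $17,630.40
Total interest = total paid − principal = $17,630.40 − $14,000.00 = $3,630.40

Total interest = (PMT × n) - PV = $3,630.40


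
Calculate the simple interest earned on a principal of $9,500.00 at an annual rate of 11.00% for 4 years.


Simple interest formula: I = P × r × t
I = $9,500.00 × 0.11 × 4
I = $4,180.00

I = P × r × t = $4,180.00


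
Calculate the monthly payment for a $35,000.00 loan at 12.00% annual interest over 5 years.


Loan payment formula: PMT = PV × r / (1 − (1 + r)^(−n))
Monthly rate r = 0.12/12 = 0.01, n = 60 months
Denominator: 1 − (1 + 0.12/12)^(−60) = 0.449550
PMT = $35,000.00 × (0.12/12) / 0.449550
PMT = $778.56 per month

PMT = PV × r / (1-(1+r)^(-n)) = $778.56/month


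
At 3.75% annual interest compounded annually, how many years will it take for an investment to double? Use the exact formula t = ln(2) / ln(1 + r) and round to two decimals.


Doubling condition: (1 + r)^t = 2
Take ln of both sides: t × ln(1 + r) = ln(2)
t = ln(2) / ln(1 + r)
t = 0.693147 / 0.036814
t = 18.83

t = ln(2) / ln(1 + r) = 18.83 years


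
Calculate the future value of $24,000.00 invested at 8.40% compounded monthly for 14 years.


Compound interest formula: A = P(1 + r/n)^(nt)
A = $24,000.00 × (1 + 0.084/12)^(12 × 14)
Growth factor: (1 + 0.084/12)^168 = 3.2281303
A = $24,000.00 × 3.2281303
A = $77,475.13

A = P(1 + r/n)^(nt) = $77,475.13


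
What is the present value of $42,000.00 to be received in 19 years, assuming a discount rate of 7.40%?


Present value formula: PV = FV / (1 + r)^t
PV = $42,000.00 / (1 + 0.074)^19
PV = $42,000.00 / 3.882231
PV = $10,818.52

PV = FV / (1 + r)^t = $10,818.52


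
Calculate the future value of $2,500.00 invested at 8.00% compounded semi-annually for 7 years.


Compound interest formula: A = P(1 + r/n)^(nt)
A = $2,500.00 × (1 + 0.08/2)^(2 × 7)
Growth factor: (1 + 0.08/2)^14 = 1.731676
A = $2,500.00 × 1.731676
A = $4,329.19

A = P(1 + r/n)^(nt) = $4,329.19


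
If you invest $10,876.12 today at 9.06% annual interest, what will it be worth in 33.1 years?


Future value formula: FV = PV × (1 + r)^t
FV = $10,876.12 × (1 + 0.0906)^33.1
FV = $10,876.12 × 17.649314
FV = $191,956.06

FV = PV × (1 + r)^t = $191,956.06


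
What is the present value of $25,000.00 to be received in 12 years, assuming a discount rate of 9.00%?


Present value formula: PV = FV / (1 + r)^t
PV = $25,000.00 / (1 + 0.09)^12
PV = $25,000.00 / 2.812665
PV = $8,888.37

PV = FV / (1 + r)^t = $8,888.37


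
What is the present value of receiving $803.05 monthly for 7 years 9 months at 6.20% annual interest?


Present value of an ordinary annuity: PV = PMT × (1 − (1 + r)^(−n)) / r
Monthly rate r = 0.062/12 ≈ 0.00516667, n = 93
PV = $803.05 × (1 − (1 + 0.062/12)^(−93)) / (0.062/12)
PV = $803.05 × 73.695557
PV = $59,181.22

PV = PMT × (1-(1+r)^(-n))/r = $59,181.22


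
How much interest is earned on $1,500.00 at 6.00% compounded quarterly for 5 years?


Compound interest earned = final amount − principal.
A = P(1 + r/n)^(nt) = $1,500.00 × (1 + 0.06/4)^(4 × 5) = $2,020.28
Interest = A − P = $2,020.28 − $1,500.00 = $520.28

Interest = A - P = $520.28


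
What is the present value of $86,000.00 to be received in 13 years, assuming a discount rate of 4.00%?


Present value formula: PV = FV / (1 + r)^t
PV = $86,000.00 / (1 + 0.04)^13
PV = $86,000.00 / 1.6650735
PV = $51,649.37

PV = FV / (1 + r)^t = $51,649.37


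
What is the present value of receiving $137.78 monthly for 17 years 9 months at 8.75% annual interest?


Present value of an ordinary annuity: PV = PMT × (1 − (1 + r)^(−n)) / r
Monthly rate r = 0.0875/12 ≈ 0.00729167, n = 213
PV = $137.78 × (1 − (1 + 0.0875/12)^(−213)) / (0.0875/12)
PV = $137.78 × 107.961408
PV = $14,874.92

PV = PMT × (1-(1+r)^(-n))/r = $14,874.92


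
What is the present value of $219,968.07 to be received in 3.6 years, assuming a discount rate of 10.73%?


Present value formula: PV = FV / (1 + r)^t
PV = $219,968.07 / (1 + 0.1073)^3.6
PV = $219,968.07 / 1.4432949
PV = $152,406.88

PV = FV / (1 + r)^t = $152,406.88


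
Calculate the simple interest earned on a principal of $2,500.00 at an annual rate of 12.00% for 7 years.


Simple interest formula: I = P × r × t
I = $2,500.00 × 0.12 × 7
I = $2,100.00

I = P × r × t = $2,100.00


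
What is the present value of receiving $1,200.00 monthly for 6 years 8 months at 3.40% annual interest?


Present value of an ordinary annuity: PV = PMT × (1 − (1 + r)^(−n)) / r
Monthly rate r = 0.034/12 ≈ 0.00283333, n = 80
PV = $1,200.00 × (1 − (1 + 0.034/12)^(−80)) / (0.034/12)
PV = $1,200.00 × 71.491055
PV = $85,789.27

PV = PMT × (1-(1+r)^(-n))/r = $85,789.27


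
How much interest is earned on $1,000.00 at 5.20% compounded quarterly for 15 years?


Compound interest earned = final amount − principal.
A = P(1 + r/n)^(nt) = $1,000.00 × (1 + 0.052/4)^(4 × 15) = $2,170.53
Interest = A − P = $2,170.53 − $1,000.00 = $1,170.53

Interest = A - P = $1,170.53


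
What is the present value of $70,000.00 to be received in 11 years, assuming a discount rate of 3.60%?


Present value formula: PV = FV / (1 + r)^t
PV = $70,000.00 / (1 + 0.036)^11
PV = $70,000.00 / 1.4755615
PV = $47,439.57

PV = FV / (1 + r)^t = $47,439.57


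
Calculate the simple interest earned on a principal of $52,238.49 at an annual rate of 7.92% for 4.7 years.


Simple interest formula: I = P × r × t
I = $52,238.49 × 0.0792 × 4.7
I = $19,445.26

I = P × r × t = $19,445.26


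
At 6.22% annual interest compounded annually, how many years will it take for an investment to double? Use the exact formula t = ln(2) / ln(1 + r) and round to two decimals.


Doubling condition: (1 + r)^t = 2
Take ln of both sides: t × ln(1 + r) = ln(2)
t = ln(2) / ln(1 + r)
t = 0.693147 / 0.060342
t = 11.49

t = ln(2) / ln(1 + r) = 11.49 years


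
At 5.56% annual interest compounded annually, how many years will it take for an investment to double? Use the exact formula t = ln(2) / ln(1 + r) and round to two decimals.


Doubling condition: (1 + r)^t = 2
Take ln of both sides: t × ln(1 + r) = ln(2)
t = ln(2) / ln(1 + r)
t = 0.693147 / 0.054109
t = 12.81

t = ln(2) / ln(1 + r) = 12.81 years


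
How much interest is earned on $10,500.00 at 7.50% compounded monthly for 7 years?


Compound interest earned = final amount − principal.
A = P(1 + r/n)^(nt) = $10,500.00 × (1 + 0.075/12)^(12 × 7) = $17,720.84
Interest = A − P = $17,720.84 − $10,500.00 = $7,220.84

Interest = A - P = $7,220.84


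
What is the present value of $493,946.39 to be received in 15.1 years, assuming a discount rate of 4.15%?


Present value formula: PV = FV / (1 + r)^t
PV = $493,946.39 / (1 + 0.0415)^15.1
PV = $493,946.39 / 1.8478003
PV = $267,315.89

PV = FV / (1 + r)^t = $267,315.89


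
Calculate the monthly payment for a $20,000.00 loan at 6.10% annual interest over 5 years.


Loan payment formula: PMT = PV × r / (1 − (1 + r)^(−n))
Monthly rate r = 0.061/12 ≈ 0.00508333, n = 60 months
Denominator: 1 − (1 + 0.061/12)^(−60) = 0.262307
PMT = $20,000.00 × (0.061/12) / 0.262307
PMT = $387.59 per month

PMT = PV × r / (1-(1+r)^(-n)) = $387.59/month


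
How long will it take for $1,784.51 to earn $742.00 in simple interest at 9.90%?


Rearrange the simple interest formula for t:
I = P × r × t  ⇒  t = I / (P × r)
t = $742.00 / ($1,784.51 × 0.099)
t = 4.2

t = I/(P×r) = 4.2 years


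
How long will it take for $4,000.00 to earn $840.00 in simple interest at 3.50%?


Rearrange the simple interest formula for t:
I = P × r × t  ⇒  t = I / (P × r)
t = $840.00 / ($4,000.00 × 0.035)
t = 6

t = I/(P×r) = 6 years


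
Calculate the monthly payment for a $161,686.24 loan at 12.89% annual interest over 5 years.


Loan payment formula: PMT = PV × r / (1 − (1 + r)^(−n))
Monthly rate r = 0.1289/12 ≈ 0.01074167, n = 60 months
Denominator: 1 − (1 + 0.1289/12)^(−60) = 0.473268
PMT = $161,686.24 × (0.1289/12) / 0.473268
PMT = $3,669.76 per month

PMT = PV × r / (1-(1+r)^(-n)) = $3,669.76/month


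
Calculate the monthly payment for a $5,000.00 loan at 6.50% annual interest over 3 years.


Loan payment formula: PMT = PV × r / (1 − (1 + r)^(−n))
Monthly rate r = 0.065/12 ≈ 0.00541667, n = 36 months
Denominator: 1 − (1 + 0.065/12)^(−36) = 0.176732
PMT = $5,000.00 × (0.065/12) / 0.176732
PMT = $153.25 per month

PMT = PV × r / (1-(1+r)^(-n)) = $153.25/month


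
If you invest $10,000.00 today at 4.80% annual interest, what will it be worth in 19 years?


Future value formula: FV = PV × (1 + r)^t
FV = $10,000.00 × (1 + 0.048)^19
FV = $10,000.00 × 2.437050
FV = $24,370.50

FV = PV × (1 + r)^t = $24,370.50


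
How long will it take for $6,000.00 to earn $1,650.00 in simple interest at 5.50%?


Rearrange the simple interest formula for t:
I = P × r × t  ⇒  t = I / (P × r)
t = $1,650.00 / ($6,000.00 × 0.055)
t = 5

t = I/(P×r) = 5 years


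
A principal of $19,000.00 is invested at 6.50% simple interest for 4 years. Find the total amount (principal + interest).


Total amount formula: A = P(1 + rt) = P + P·r·t
Interest: I = P × r × t = $19,000.00 × 0.065 × 4 = $4,940.00
A = P + I = $19,000.00 + $4,940.00 = $23,940.00

A = P + I = P(1 + rt) = $23,940.00


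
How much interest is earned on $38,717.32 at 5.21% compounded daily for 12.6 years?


Compound interest earned = final amount − principal.
A = P(1 + r/n)^(nt) = $38,717.32 × (1 + 0.0521/365)^(365 × 12.6) = $74,641.76
Interest = A − P = $74,641.76 − $38,717.32 = $35,924.44

Interest = A - P = $35,924.44


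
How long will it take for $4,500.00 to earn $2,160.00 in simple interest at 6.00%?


Rearrange the simple interest formula for t:
I = P × r × t  ⇒  t = I / (P × r)
t = $2,160.00 / ($4,500.00 × 0.06)
t = 8

t = I/(P×r) = 8 years


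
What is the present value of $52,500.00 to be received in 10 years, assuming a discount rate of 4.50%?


Present value formula: PV = FV / (1 + r)^t
PV = $52,500.00 / (1 + 0.045)^10
PV = $52,500.00 / 1.5529694
PV = $33,806.20

PV = FV / (1 + r)^t = $33,806.20


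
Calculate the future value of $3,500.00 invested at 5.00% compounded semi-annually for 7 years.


Compound interest formula: A = P(1 + r/n)^(nt)
A = $3,500.00 × (1 + 0.05/2)^(2 × 7)
Growth factor: (1 + 0.05/2)^14 = 1.412974
A = $3,500.00 × 1.412974
A = $4,945.41

A = P(1 + r/n)^(nt) = $4,945.41


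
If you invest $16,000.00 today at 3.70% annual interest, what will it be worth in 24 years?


Future value formula: FV = PV × (1 + r)^t
FV = $16,000.00 × (1 + 0.037)^24
FV = $16,000.00 × 2.391609
FV = $38,265.74

FV = PV × (1 + r)^t = $38,265.74


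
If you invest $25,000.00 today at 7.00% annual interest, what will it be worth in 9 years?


Future value formula: FV = PV × (1 + r)^t
FV = $25,000.00 × (1 + 0.07)^9
FV = $25,000.00 × 1.8384592
FV = $45,961.48

FV = PV × (1 + r)^t = $45,961.48


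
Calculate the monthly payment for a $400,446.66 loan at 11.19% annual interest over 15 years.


Loan payment formula: PMT = PV × r / (1 − (1 + r)^(−n))
Monthly rate r = 0.1119/12 = 0.009325, n = 180 months
Denominator: 1 − (1 + 0.1119/12)^(−180) = 0.81188886
PMT = $400,446.66 × (0.1119/12) / 0.81188886
PMT = $4,599.36 per month

PMT = PV × r / (1-(1+r)^(-n)) = $4,599.36/month


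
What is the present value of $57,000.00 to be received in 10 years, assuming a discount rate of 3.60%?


Present value formula: PV = FV / (1 + r)^t
PV = $57,000.00 / (1 + 0.036)^10
PV = $57,000.00 / 1.424287
PV = $40,020.02

PV = FV / (1 + r)^t = $40,020.02


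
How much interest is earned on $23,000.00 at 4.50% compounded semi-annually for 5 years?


Compound interest earned = final amount − principal.
A = P(1 + r/n)^(nt) = $23,000.00 × (1 + 0.045/2)^(2 × 5) = $28,731.68
Interest = A − P = $28,731.68 − $23,000.00 = $5,731.68

Interest = A - P = $5,731.68


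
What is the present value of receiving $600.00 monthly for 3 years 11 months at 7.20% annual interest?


Present value of an ordinary annuity: PV = PMT × (1 − (1 + r)^(−n)) / r
Monthly rate r = 0.072/12 = 0.006, n = 47
PV = $600.00 × (1 − (1 + 0.072/12)^(−47)) / (0.072/12)
PV = $600.00 × 40.848412
PV = $24,509.05

PV = PMT × (1-(1+r)^(-n))/r = $24,509.05


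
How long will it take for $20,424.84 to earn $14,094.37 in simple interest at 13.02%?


Rearrange the simple interest formula for t:
I = P × r × t  ⇒  t = I / (P × r)
t = $14,094.37 / ($20,424.84 × 0.1302)
t = 5.3

t = I/(P×r) = 5.3 years


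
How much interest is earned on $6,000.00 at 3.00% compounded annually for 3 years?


Compound interest earned = final amount − principal.
A = P(1 + r/n)^(nt) = $6,000.00 × (1 + 0.03/1)^(1 × 3) = $6,556.36
Interest = A − P = $6,556.36 − $6,000.00 = $556.36

Interest = A - P = $556.36


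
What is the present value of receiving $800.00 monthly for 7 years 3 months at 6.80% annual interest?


Present value of an ordinary annuity: PV = PMT × (1 − (1 + r)^(−n)) / r
Monthly rate r = 0.068/12 ≈ 0.00566667, n = 87
PV = $800.00 × (1 − (1 + 0.068/12)^(−87)) / (0.068/12)
PV = $800.00 × 68.533796
PV = $54,827.04

PV = PMT × (1-(1+r)^(-n))/r = $54,827.04


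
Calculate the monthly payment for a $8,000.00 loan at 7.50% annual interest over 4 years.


Loan payment formula: PMT = PV × r / (1 − (1 + r)^(−n))
Monthly rate r = 0.075/12 = 0.00625, n = 48 months
Denominator: 1 − (1 + 0.075/12)^(−48) = 0.258490
PMT = $8,000.00 × (0.075/12) / 0.258490
PMT = $193.43 per month

PMT = PV × r / (1-(1+r)^(-n)) = $193.43/month


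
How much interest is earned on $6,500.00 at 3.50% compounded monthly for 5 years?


Compound interest earned = final amount − principal.
A = P(1 + r/n)^(nt) = $6,500.00 × (1 + 0.035/12)^(12 × 5) = $7,741.13
Interest = A − P = $7,741.13 − $6,500.00 = $1,241.13

Interest = A - P = $1,241.13


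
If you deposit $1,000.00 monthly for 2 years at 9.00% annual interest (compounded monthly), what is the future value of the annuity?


Future value of an ordinary annuity: FV = PMT × ((1 + r)^n − 1) / r
Monthly rate r = 0.09/12 = 0.0075, n = 24
FV = $1,000.00 × ((1 + 0.09/12)^24 − 1) / (0.09/12)
FV = $1,000.00 × 26.188471
FV = $26,188.47

FV = PMT × ((1+r)^n - 1)/r = $26,188.47
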